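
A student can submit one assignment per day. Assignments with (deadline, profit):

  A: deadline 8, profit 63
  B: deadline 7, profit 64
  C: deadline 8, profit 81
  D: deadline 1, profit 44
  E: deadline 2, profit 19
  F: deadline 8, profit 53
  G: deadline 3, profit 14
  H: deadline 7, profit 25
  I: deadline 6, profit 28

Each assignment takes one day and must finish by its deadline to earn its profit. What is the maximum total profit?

377

By profit: C(d8,81), B(d7,64), A(d8,63), F(d8,53), D(d1,44), I(d6,28), H(d7,25), E(d2,19), G(d3,14)
C→slot 8; B→slot 7; A→slot 6; F→slot 5; D→slot 1; I→slot 4; H→slot 3; E→slot 2; G skipped.
Profit = 44 + 19 + 25 + 28 + 53 + 63 + 64 + 81 = 377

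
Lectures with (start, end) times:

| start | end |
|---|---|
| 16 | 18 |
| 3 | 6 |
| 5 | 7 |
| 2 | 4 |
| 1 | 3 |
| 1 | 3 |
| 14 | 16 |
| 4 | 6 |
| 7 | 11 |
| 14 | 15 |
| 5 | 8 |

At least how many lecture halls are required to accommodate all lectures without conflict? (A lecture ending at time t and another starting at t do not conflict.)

The answer is the maximum number of intervals overlapping at any instant.
Events (time:±→running): 1:+→1 1:+→2 2:+→3 3:-→2 3:-→1 3:+→2 4:-→1 4:+→2 5:+→3 5:+→4 … peak 4.

4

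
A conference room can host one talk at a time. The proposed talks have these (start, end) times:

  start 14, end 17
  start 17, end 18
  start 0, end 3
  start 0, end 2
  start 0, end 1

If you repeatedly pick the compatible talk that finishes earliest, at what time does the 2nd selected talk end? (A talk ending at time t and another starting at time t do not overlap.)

17

Sorted by end: (0,1)  (0,2)  (0,3)  (14,17)  (17,18)
take (0,1); skip (0,2); skip (0,3); take (14,17); take (17,18).
Selected: (0,1) (14,17) (17,18)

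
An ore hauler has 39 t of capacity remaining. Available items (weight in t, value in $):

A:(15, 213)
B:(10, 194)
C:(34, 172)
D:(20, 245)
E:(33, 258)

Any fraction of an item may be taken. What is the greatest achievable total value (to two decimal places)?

578.50

Greedy by value/weight ratio, highest first.
Order: B (194/10=19.40) > A (213/15=14.20) > D (245/20=12.25) > E (258/33=7.82) > C (172/34=5.06)
Fill: take B (10 @ 194) → take A (15 @ 213) → take 14/20 of D → 171.50; 39/39 used.
Total value = 578.50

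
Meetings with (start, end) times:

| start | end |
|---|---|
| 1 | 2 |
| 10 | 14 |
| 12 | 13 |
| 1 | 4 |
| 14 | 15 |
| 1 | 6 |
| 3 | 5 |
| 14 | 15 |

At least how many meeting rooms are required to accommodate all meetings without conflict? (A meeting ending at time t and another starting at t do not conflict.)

The answer is the maximum number of intervals overlapping at any instant.
Events (time:±→running): 1:+→1 1:+→2 1:+→3 … peak 3.

3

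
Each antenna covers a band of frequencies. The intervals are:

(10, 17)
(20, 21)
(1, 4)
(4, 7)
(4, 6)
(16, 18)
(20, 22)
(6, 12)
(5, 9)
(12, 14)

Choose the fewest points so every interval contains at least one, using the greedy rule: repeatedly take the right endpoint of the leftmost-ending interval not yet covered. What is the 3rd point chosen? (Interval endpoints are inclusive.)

Process intervals by earliest right end; each time one isn't hit yet, stab at its right endpoint.
Sorted: [1,4] [4,6] [4,7] [5,9] [6,12] [12,14] [10,17] [16,18] [20,21] [20,22]
{[1,4],[4,6],[4,7]} hit by 4; {[5,9],[6,12]} hit by 9; {[12,14],[10,17]} hit by 14; {[16,18]} hit by 18; {[20,21],[20,22]} hit by 21.
Points: 4, 9, 14, 18, 21 (5 total).

14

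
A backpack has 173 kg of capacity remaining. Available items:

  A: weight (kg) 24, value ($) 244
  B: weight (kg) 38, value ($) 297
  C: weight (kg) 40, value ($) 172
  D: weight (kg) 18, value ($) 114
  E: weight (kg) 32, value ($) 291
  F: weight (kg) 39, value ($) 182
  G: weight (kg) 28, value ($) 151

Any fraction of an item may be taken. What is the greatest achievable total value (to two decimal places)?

Ratios (sorted): A 10.17, E 9.09, B 7.82, D 6.33, G 5.39, F 4.67, C 4.30
take A (24 @ 244); take E (32 @ 291); take B (38 @ 297); take D (18 @ 114); take G (28 @ 151); take 33/39 of F → 154.00. Capacity used 173/173.
Total value = 1251.00

1251.00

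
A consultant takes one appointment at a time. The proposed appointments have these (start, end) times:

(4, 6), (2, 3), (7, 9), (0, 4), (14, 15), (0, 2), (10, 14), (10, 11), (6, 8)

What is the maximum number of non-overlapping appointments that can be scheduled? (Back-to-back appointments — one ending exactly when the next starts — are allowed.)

Greedy by earliest finish: after sorting by end time, pick each interval compatible with the last pick.
Sorted by end: (0,2)  (2,3)  (0,4)  (4,6)  (6,8)  (7,9)  (10,11)  (10,14)  (14,15)
take (0,2); take (2,3); skip (0,4); take (4,6); take (6,8); take (10,11); take (14,15).
Selected 6 appointments.

6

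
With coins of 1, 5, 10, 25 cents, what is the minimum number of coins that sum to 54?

Greedy: take as many of the largest coin as possible, then repeat with the remainder.
54 = 2×25 + 4×1
Total coins = 2 + 4 = 6

6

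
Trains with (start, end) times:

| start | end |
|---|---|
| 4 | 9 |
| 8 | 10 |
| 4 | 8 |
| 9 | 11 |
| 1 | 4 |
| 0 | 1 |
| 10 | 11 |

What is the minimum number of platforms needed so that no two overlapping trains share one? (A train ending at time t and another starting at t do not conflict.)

Events (time:±→running): 0:+→1 1:-→0 1:+→1 4:-→0 4:+→1 4:+→2 … peak 2.

2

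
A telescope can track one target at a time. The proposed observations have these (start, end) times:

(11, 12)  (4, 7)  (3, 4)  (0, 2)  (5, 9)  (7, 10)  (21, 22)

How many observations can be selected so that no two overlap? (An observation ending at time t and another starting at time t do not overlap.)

Order by finish time; keep every interval that doesn't clash with the previous kept one.
Sorted by end: (0,2)  (3,4)  (4,7)  (5,9)  (7,10)  (11,12)  (21,22)
take (0,2); take (3,4); take (4,7); skip (5,9); take (7,10); take (11,12); take (21,22).
Selected 6 observations.

6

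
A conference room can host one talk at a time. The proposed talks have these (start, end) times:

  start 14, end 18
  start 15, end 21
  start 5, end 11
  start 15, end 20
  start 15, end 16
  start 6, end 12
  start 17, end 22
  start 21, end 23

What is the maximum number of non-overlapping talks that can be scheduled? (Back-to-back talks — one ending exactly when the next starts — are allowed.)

By end time: (5,11), (6,12), (15,16), (14,18), (15,20), (15,21), (17,22), (21,23).
Pick (5,11); next start ≥ 11 → (15,16); next start ≥ 16 → (17,22).
Selected 3 talks.

3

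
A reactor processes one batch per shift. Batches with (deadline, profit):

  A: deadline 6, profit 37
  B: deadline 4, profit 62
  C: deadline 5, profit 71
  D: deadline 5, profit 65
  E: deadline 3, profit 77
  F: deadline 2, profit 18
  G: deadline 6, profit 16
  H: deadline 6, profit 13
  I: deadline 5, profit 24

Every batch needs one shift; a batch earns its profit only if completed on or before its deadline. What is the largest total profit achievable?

Take jobs in profit order; each goes to the latest open slot no later than its deadline.
Profit order: E=77 C=71 D=65 B=62 A=37 I=24 F=18 G=16 H=13
Assign: E→slot 3, C→slot 5, D→slot 4, B→slot 2, A→slot 6, I→slot 1, F skipped, G skipped, H skipped.
Slots: [1:I] [2:B] [3:E] [4:D] [5:C] [6:A]
Profit = 24 + 62 + 77 + 65 + 71 + 37 = 336

336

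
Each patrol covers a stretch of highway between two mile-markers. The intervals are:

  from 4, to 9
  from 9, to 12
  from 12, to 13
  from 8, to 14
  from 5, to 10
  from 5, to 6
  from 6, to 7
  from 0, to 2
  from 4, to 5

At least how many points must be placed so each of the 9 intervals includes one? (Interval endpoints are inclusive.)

Sorted: [0,2] [4,5] [5,6] [6,7] [4,9] [5,10] [9,12] [12,13] [8,14]
{[0,2]} hit by 2; {[4,5],[5,6]} hit by 5; {[6,7],[4,9],[5,10]} hit by 7; {[9,12],[12,13],[8,14]} hit by 12.
Points: 2, 5, 7, 12 (4 total).

4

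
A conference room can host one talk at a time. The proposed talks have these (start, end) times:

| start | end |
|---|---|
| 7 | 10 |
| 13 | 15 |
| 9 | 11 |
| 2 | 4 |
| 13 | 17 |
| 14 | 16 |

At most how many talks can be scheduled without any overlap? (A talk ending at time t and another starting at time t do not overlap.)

3

Sorted by end: (2,4)  (7,10)  (9,11)  (13,15)  (14,16)  (13,17)
take (2,4); take (7,10); skip (9,11); take (13,15); skip (13,17).
Selected 3 talks.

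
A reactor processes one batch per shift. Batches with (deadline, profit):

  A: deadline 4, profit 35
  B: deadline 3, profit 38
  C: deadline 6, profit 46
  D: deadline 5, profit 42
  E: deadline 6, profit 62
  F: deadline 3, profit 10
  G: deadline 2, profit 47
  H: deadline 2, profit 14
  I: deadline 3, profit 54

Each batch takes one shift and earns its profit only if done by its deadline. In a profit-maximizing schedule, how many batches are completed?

By profit: E(d6,62), I(d3,54), G(d2,47), C(d6,46), D(d5,42), B(d3,38), A(d4,35), H(d2,14), F(d3,10)
E→slot 6; I→slot 3; G→slot 2; C→slot 5; D→slot 4; B→slot 1; A skipped; H skipped; F skipped.
6 of 9 scheduled.

6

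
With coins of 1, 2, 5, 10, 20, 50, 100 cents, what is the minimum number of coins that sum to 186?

Greedy: take as many of the largest coin as possible, then repeat with the remainder.
186 = 1×100 + 1×50 + 1×20 + 1×10 + 1×5 + 1×1
Total coins = 1 + 1 + 1 + 1 + 1 + 1 = 6

6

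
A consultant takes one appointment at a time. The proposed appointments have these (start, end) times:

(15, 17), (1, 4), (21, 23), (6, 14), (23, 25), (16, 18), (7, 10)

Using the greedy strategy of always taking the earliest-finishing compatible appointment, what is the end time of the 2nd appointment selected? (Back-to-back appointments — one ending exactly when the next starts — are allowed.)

10

Greedy by earliest finish: after sorting by end time, pick each interval compatible with the last pick.
Sorted by end: (1,4)  (7,10)  (6,14)  (15,17)  (16,18)  (21,23)  (23,25)
take (1,4); take (7,10); take (15,17); take (21,23); take (23,25).
Selected: (1,4) (7,10) (15,17) (21,23) (23,25)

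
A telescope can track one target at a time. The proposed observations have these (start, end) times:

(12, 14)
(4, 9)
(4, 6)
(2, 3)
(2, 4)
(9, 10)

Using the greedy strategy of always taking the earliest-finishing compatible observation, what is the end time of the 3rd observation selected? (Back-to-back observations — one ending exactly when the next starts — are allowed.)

Sorted by end: (2,3)  (2,4)  (4,6)  (4,9)  (9,10)  (12,14)
take (2,3); take (4,6); skip (4,9); take (9,10); take (12,14).
Selected: (2,3) (4,6) (9,10) (12,14)

10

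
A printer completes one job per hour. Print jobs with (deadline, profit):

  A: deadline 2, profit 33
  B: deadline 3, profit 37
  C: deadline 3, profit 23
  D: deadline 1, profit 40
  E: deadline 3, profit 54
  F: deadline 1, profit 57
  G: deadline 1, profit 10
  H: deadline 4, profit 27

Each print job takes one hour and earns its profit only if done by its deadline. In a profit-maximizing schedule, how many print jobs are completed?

Sort by profit descending; place each in the latest free slot ≤ its deadline.
By profit: F(d1,57), E(d3,54), D(d1,40), B(d3,37), A(d2,33), H(d4,27), C(d3,23), G(d1,10)
F→slot 1; E→slot 3; D skipped; B→slot 2; A skipped; H→slot 4; C skipped; G skipped.
4 of 8 scheduled.

4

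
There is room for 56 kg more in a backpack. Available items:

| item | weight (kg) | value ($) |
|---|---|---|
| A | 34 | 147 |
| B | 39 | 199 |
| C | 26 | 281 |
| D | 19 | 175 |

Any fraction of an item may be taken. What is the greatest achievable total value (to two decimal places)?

512.13

Order: C (281/26=10.81) > D (175/19=9.21) > B (199/39=5.10) > A (147/34=4.32)
Fill: take C (26 @ 281) → take D (19 @ 175) → take 11/39 of B → 56.13; 56/56 used.
Total value = 512.13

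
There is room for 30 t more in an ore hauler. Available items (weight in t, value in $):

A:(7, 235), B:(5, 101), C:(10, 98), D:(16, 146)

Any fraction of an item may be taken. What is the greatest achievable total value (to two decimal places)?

Sort by value per unit weight and fill in that order.
Ratios (sorted): A 33.57, B 20.20, C 9.80, D 9.12
take A (7 @ 235); take B (5 @ 101); take C (10 @ 98); take 8/16 of D → 73.00. Capacity used 30/30.
Total value = 507.00

507.00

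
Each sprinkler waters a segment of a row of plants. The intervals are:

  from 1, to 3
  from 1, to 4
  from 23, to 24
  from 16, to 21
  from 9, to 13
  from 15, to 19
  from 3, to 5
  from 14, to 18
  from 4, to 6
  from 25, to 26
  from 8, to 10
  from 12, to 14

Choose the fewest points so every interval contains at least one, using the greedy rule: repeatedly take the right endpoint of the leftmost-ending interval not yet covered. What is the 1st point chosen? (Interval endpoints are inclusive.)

3

Sort by right endpoint; whenever an interval is uncovered, place a point at its right end.
By right end: [1,3]  [1,4]  [3,5]  [4,6]  [8,10]  [9,13]  [12,14]  [14,18]  [15,19]  [16,21]  [23,24]  [25,26]
[1,3] uncovered → point at 3; [4,6] uncovered → point at 6; [8,10] uncovered → point at 10; [12,14] uncovered → point at 14; [15,19] uncovered → point at 19; [23,24] uncovered → point at 24; [25,26] uncovered → point at 26.
Points: 3, 6, 10, 14, 19, 24, 26 (7 total).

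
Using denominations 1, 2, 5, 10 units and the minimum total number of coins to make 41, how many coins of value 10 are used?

4

Use the largest denomination that fits, subtract, and repeat.
41 − 4×10→1 − 1×1→0
Count of 10: 4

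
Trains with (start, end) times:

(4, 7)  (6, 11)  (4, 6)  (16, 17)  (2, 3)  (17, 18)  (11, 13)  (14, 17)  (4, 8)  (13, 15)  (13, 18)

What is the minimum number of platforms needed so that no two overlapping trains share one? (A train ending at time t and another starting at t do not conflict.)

3

starts: [2, 4, 4, 4, 6, 11, 13, 13, 14, 16, 17]
ends:   [3, 6, 7, 8, 11, 13, 15, 17, 17, 18, 18]
s2→1 e3→0 s4→1 s4→2 s4→3  — peak 3.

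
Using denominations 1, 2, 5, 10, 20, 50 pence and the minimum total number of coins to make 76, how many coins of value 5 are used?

1

Greedy: take as many of the largest coin as possible, then repeat with the remainder.
76 = 1×50 + 1×20 + 1×5 + 1×1
Count of 5: 1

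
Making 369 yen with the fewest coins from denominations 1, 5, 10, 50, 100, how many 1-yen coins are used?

4

Use the largest denomination that fits, subtract, and repeat.
369 = 3×100 + 1×50 + 1×10 + 1×5 + 4×1
Count of 1: 4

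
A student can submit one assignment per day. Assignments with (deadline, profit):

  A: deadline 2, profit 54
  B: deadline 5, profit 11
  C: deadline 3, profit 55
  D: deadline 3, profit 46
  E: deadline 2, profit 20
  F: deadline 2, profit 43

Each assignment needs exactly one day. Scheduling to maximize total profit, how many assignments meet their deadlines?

Sort by profit descending; place each in the latest free slot ≤ its deadline.
By profit: C(d3,55), A(d2,54), D(d3,46), F(d2,43), E(d2,20), B(d5,11)
C→slot 3; A→slot 2; D→slot 1; F skipped; E skipped; B→slot 5.
4 of 6 scheduled.

4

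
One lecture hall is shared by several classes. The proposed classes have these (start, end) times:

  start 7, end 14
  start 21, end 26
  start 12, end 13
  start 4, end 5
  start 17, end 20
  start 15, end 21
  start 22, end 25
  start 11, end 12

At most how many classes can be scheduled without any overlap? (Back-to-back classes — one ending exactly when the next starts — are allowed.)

Sorted by end: (4,5)  (11,12)  (12,13)  (7,14)  (17,20)  (15,21)  (22,25)  (21,26)
take (4,5); take (11,12); take (12,13); take (17,20); take (22,25).
Selected 5 classes.

5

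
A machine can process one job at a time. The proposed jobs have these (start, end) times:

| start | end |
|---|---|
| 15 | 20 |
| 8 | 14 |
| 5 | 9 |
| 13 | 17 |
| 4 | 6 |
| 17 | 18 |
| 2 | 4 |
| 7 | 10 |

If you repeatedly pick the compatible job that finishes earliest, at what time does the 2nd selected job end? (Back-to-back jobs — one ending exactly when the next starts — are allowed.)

Sort by end time and greedily take each interval whose start is ≥ the last chosen end.
Sorted by end: (2,4)  (4,6)  (5,9)  (7,10)  (8,14)  (13,17)  (17,18)  (15,20)
take (2,4); take (4,6); skip (5,9); take (7,10); take (13,17); take (17,18); skip (15,20).
Selected: (2,4) (4,6) (7,10) (13,17) (17,18)

6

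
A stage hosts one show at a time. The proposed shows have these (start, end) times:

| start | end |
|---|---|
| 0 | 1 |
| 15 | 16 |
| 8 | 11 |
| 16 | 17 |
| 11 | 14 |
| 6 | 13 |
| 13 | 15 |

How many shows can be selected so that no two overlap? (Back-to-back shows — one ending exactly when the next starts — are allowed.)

5

Greedy by earliest finish: after sorting by end time, pick each interval compatible with the last pick.
By end time: (0,1), (8,11), (6,13), (11,14), (13,15), (15,16), (16,17).
Pick (0,1); next start ≥ 1 → (8,11); next start ≥ 11 → (11,14); next start ≥ 14 → (15,16); next start ≥ 16 → (16,17).
Selected 5 shows.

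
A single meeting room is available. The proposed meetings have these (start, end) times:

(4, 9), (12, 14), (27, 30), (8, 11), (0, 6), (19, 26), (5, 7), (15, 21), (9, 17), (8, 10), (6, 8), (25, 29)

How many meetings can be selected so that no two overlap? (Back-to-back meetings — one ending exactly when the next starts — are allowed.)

6

Sorted by end: (0,6)  (5,7)  (6,8)  (4,9)  (8,10)  (8,11)  (12,14)  (9,17)  (15,21)  (19,26)  (25,29)  (27,30)
take (0,6); take (6,8); take (8,10); take (12,14); skip (9,17); take (15,21); skip (19,26); take (25,29).
Selected 6 meetings.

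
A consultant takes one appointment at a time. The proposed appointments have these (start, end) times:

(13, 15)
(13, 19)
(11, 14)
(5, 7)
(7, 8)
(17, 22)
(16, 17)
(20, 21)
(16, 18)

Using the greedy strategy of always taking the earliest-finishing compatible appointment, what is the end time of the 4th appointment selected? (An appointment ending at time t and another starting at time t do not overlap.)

17

Sort by end time and greedily take each interval whose start is ≥ the last chosen end.
Sorted by end: (5,7)  (7,8)  (11,14)  (13,15)  (16,17)  (16,18)  (13,19)  (20,21)  (17,22)
take (5,7); take (7,8); take (11,14); skip (13,15); take (16,17); take (20,21).
Selected: (5,7) (7,8) (11,14) (16,17) (20,21)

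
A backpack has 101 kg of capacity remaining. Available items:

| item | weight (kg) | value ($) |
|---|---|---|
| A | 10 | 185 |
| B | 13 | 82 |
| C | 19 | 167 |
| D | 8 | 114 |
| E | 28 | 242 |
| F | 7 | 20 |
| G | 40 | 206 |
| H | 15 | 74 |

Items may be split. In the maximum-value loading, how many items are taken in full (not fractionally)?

Sort by value per unit weight and fill in that order.
Order: A (185/10=18.50) > D (114/8=14.25) > C (167/19=8.79) > E (242/28=8.64) > B (82/13=6.31) > G (206/40=5.15) > H (74/15=4.93) > F (20/7=2.86)
Fill: take A (10 @ 185) → take D (8 @ 114) → take C (19 @ 167) → take E (28 @ 242) → take B (13 @ 82) → take 23/40 of G → 118.45; 101/101 used.
5 item(s) taken whole; one partial (take 23/40 of G).

5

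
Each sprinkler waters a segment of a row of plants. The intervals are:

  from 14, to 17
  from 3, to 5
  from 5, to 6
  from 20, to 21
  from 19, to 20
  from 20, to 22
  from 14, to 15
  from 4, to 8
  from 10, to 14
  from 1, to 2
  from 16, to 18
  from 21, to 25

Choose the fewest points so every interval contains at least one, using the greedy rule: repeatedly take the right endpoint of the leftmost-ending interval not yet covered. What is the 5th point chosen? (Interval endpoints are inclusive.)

20

Sort by right endpoint; whenever an interval is uncovered, place a point at its right end.
Sorted: [1,2] [3,5] [5,6] [4,8] [10,14] [14,15] [14,17] [16,18] [19,20] [20,21] [20,22] [21,25]
{[1,2]} hit by 2; {[3,5],[5,6],[4,8]} hit by 5; {[10,14],[14,15],[14,17]} hit by 14; {[16,18]} hit by 18; {[19,20],[20,21],[20,22]} hit by 20; {[21,25]} hit by 25.
Points: 2, 5, 14, 18, 20, 25 (6 total).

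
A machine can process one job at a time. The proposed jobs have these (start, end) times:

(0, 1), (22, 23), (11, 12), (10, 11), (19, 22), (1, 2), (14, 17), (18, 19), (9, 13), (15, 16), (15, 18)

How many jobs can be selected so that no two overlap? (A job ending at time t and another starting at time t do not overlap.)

8

Order by finish time; keep every interval that doesn't clash with the previous kept one.
Sorted by end: (0,1)  (1,2)  (10,11)  (11,12)  (9,13)  (15,16)  (14,17)  (15,18)  (18,19)  (19,22)  (22,23)
take (0,1); take (1,2); take (10,11); take (11,12); skip (9,13); take (15,16); take (18,19); take (19,22); take (22,23).
Selected 8 jobs.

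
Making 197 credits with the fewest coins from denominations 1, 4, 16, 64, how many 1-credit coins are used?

Greedy: take as many of the largest coin as possible, then repeat with the remainder.
197 − 3×64→5 − 1×4→1 − 1×1→0
Count of 1: 1

1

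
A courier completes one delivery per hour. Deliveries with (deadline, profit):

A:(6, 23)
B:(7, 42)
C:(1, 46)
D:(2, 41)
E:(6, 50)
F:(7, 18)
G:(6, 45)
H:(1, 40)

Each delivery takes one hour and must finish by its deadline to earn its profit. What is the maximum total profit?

265

Profit order: E=50 C=46 G=45 B=42 D=41 H=40 A=23 F=18
Assign: E→slot 6, C→slot 1, G→slot 5, B→slot 7, D→slot 2, H skipped, A→slot 4, F→slot 3.
Slots: [1:C] [2:D] [3:F] [4:A] [5:G] [6:E] [7:B]
Profit = 46 + 41 + 18 + 23 + 45 + 50 + 42 = 265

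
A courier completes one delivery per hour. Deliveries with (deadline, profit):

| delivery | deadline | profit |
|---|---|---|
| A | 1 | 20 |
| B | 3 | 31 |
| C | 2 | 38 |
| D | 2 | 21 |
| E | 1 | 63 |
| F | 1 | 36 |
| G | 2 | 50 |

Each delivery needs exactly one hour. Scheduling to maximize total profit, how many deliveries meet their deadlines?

3

Take jobs in profit order; each goes to the latest open slot no later than its deadline.
Profit order: E=63 G=50 C=38 F=36 B=31 D=21 A=20
Assign: E→slot 1, G→slot 2, C skipped, F skipped, B→slot 3, D skipped, A skipped.
Slots: [1:E] [2:G] [3:B]
3 of 7 scheduled.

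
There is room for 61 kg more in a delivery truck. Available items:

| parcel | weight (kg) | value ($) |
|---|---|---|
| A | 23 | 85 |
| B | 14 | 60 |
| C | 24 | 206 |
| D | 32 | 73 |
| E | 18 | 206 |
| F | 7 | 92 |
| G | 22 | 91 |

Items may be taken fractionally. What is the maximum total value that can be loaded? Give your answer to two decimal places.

555.43

Greedy by value/weight ratio, highest first.
Order: F (92/7=13.14) > E (206/18=11.44) > C (206/24=8.58) > B (60/14=4.29) > G (91/22=4.14) > A (85/23=3.70) > D (73/32=2.28)
Fill: take F (7 @ 92) → take E (18 @ 206) → take C (24 @ 206) → take 12/14 of B → 51.43; 61/61 used.
Total value = 555.43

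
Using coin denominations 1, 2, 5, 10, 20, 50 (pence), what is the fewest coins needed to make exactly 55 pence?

Use the largest denomination that fits, subtract, and repeat.
55 = 1×50 + 1×5
Total coins = 1 + 1 = 2

2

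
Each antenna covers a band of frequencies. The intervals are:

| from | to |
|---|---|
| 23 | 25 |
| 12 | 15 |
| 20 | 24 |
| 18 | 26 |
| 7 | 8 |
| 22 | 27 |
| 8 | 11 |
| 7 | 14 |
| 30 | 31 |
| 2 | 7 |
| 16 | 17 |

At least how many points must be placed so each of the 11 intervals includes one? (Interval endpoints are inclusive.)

6

Process intervals by earliest right end; each time one isn't hit yet, stab at its right endpoint.
By right end: [2,7]  [7,8]  [8,11]  [7,14]  [12,15]  [16,17]  [20,24]  [23,25]  [18,26]  [22,27]  [30,31]
[2,7] uncovered → point at 7; [8,11] uncovered → point at 11; [12,15] uncovered → point at 15; [16,17] uncovered → point at 17; [20,24] uncovered → point at 24; [30,31] uncovered → point at 31.
Points: 7, 11, 15, 17, 24, 31 (6 total).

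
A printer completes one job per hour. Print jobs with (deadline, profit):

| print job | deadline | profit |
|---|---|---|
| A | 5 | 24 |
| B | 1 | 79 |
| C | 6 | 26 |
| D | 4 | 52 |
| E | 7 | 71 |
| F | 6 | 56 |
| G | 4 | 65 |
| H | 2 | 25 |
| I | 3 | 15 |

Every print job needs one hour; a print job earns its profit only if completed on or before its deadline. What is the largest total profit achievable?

Profit order: B=79 E=71 G=65 F=56 D=52 C=26 H=25 A=24 I=15
Assign: B→slot 1, E→slot 7, G→slot 4, F→slot 6, D→slot 3, C→slot 5, H→slot 2, A skipped, I skipped.
Slots: [1:B] [2:H] [3:D] [4:G] [5:C] [6:F] [7:E]
Profit = 79 + 25 + 52 + 65 + 26 + 56 + 71 = 374

374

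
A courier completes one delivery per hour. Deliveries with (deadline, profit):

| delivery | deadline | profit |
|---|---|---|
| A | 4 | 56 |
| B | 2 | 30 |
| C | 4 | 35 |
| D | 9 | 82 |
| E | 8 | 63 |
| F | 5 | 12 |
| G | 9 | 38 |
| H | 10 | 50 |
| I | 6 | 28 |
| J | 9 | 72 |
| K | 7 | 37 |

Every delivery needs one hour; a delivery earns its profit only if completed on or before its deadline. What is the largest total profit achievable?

Take jobs in profit order; each goes to the latest open slot no later than its deadline.
By profit: D(d9,82), J(d9,72), E(d8,63), A(d4,56), H(d10,50), G(d9,38), K(d7,37), C(d4,35), B(d2,30), I(d6,28), F(d5,12)
D→slot 9; J→slot 8; E→slot 7; A→slot 4; H→slot 10; G→slot 6; K→slot 5; C→slot 3; B→slot 2; I→slot 1; F skipped.
Profit = 28 + 30 + 35 + 56 + 37 + 38 + 63 + 72 + 82 + 50 = 491

491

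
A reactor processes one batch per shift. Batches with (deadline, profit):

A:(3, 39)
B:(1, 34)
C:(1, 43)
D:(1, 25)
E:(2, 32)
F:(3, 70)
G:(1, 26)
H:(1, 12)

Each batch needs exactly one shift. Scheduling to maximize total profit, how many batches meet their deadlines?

Take jobs in profit order; each goes to the latest open slot no later than its deadline.
Profit order: F=70 C=43 A=39 B=34 E=32 G=26 D=25 H=12
Assign: F→slot 3, C→slot 1, A→slot 2, B skipped, E skipped, G skipped, D skipped, H skipped.
Slots: [1:C] [2:A] [3:F]
3 of 8 scheduled.

3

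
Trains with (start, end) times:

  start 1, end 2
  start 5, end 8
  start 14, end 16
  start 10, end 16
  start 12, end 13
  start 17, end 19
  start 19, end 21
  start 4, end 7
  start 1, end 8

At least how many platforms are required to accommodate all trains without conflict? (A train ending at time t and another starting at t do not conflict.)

3

The answer is the maximum number of intervals overlapping at any instant.
starts: [1, 1, 4, 5, 10, 12, 14, 17, 19]
ends:   [2, 7, 8, 8, 13, 16, 16, 19, 21]
s1→1 s1→2 e2→1 s4→2 s5→3  — peak 3.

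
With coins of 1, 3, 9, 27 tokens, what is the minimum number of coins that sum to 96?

6

Greedy: take as many of the largest coin as possible, then repeat with the remainder.
96 = 3×27 + 1×9 + 2×3
Total coins = 3 + 1 + 2 = 6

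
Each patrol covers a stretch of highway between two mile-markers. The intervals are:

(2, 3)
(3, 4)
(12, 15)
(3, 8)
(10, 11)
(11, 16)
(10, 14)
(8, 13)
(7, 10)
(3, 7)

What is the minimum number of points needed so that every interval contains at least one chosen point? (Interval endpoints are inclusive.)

Sort by right endpoint; whenever an interval is uncovered, place a point at its right end.
By right end: [2,3]  [3,4]  [3,7]  [3,8]  [7,10]  [10,11]  [8,13]  [10,14]  [12,15]  [11,16]
[2,3] uncovered → point at 3; [7,10] uncovered → point at 10; [12,15] uncovered → point at 15.
Points: 3, 10, 15 (3 total).

3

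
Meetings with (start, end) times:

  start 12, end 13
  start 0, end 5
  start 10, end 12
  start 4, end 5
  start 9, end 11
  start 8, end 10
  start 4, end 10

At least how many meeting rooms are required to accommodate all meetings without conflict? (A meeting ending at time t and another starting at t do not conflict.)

starts: [0, 4, 4, 8, 9, 10, 12]
ends:   [5, 5, 10, 10, 11, 12, 13]
s0→1 s4→2 s4→3  — peak 3.

3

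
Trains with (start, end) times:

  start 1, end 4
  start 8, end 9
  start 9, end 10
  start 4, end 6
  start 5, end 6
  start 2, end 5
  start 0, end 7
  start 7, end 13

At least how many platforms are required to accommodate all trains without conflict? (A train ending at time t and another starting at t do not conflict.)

The answer is the maximum number of intervals overlapping at any instant.
starts: [0, 1, 2, 4, 5, 7, 8, 9]
ends:   [4, 5, 6, 6, 7, 9, 10, 13]
s0→1 s1→2 s2→3  — peak 3.

3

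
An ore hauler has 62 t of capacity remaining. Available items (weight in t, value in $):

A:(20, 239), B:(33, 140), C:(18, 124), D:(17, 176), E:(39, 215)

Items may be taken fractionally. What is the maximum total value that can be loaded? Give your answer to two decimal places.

Greedy by value/weight ratio, highest first.
Ratios (sorted): A 11.95, D 10.35, C 6.89, E 5.51, B 4.24
take A (20 @ 239); take D (17 @ 176); take C (18 @ 124); take 7/39 of E → 38.59. Capacity used 62/62.
Total value = 577.59

577.59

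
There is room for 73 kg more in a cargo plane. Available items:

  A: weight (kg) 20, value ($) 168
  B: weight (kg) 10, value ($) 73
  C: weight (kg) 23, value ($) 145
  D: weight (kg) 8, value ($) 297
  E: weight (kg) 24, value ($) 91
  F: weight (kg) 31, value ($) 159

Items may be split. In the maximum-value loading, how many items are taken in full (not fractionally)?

Sort by value per unit weight and fill in that order.
Ratios (sorted): D 37.12, A 8.40, B 7.30, C 6.30, F 5.13, E 3.79
take D (8 @ 297); take A (20 @ 168); take B (10 @ 73); take C (23 @ 145); take 12/31 of F → 61.55. Capacity used 73/73.
4 item(s) taken whole; one partial (take 12/31 of F).

4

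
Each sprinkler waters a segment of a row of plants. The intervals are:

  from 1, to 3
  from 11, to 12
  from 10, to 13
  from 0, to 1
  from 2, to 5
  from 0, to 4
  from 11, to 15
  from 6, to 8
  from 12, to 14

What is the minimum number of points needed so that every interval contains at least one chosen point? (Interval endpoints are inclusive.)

Process intervals by earliest right end; each time one isn't hit yet, stab at its right endpoint.
By right end: [0,1]  [1,3]  [0,4]  [2,5]  [6,8]  [11,12]  [10,13]  [12,14]  [11,15]
[0,1] uncovered → point at 1; [2,5] uncovered → point at 5; [6,8] uncovered → point at 8; [11,12] uncovered → point at 12.
Points: 1, 5, 8, 12 (4 total).

4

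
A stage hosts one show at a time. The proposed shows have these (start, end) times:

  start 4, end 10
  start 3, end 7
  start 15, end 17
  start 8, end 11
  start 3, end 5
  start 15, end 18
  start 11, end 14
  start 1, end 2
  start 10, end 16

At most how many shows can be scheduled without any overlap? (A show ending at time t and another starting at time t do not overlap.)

5

Order by finish time; keep every interval that doesn't clash with the previous kept one.
Sorted by end: (1,2)  (3,5)  (3,7)  (4,10)  (8,11)  (11,14)  (10,16)  (15,17)  (15,18)
take (1,2); take (3,5); skip (3,7); take (8,11); take (11,14); take (15,17).
Selected 5 shows.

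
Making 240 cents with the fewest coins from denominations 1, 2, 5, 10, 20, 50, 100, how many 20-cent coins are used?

Use the largest denomination that fits, subtract, and repeat.
240 = 2×100 + 2×20
Count of 20: 2

2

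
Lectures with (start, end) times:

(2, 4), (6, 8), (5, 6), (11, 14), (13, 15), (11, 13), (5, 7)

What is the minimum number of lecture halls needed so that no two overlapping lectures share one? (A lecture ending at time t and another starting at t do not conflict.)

The answer is the maximum number of intervals overlapping at any instant.
starts: [2, 5, 5, 6, 11, 11, 13]
ends:   [4, 6, 7, 8, 13, 14, 15]
s2→1 e4→0 s5→1 s5→2  — peak 2.

2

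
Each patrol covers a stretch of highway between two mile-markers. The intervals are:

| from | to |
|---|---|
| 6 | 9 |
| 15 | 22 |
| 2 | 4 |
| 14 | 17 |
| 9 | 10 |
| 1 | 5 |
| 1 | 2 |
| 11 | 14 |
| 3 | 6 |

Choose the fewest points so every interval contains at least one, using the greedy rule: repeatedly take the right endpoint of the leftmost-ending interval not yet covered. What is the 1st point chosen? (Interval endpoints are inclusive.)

By right end: [1,2]  [2,4]  [1,5]  [3,6]  [6,9]  [9,10]  [11,14]  [14,17]  [15,22]
[1,2] uncovered → point at 2; [3,6] uncovered → point at 6; [9,10] uncovered → point at 10; [11,14] uncovered → point at 14; [15,22] uncovered → point at 22.
Points: 2, 6, 10, 14, 22 (5 total).

2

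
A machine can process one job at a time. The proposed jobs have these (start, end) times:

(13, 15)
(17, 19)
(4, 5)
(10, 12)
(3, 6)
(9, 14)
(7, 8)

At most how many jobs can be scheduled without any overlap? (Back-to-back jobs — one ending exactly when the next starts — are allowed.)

Order by finish time; keep every interval that doesn't clash with the previous kept one.
Sorted by end: (4,5)  (3,6)  (7,8)  (10,12)  (9,14)  (13,15)  (17,19)
take (4,5); skip (3,6); take (7,8); take (10,12); take (13,15); take (17,19).
Selected 5 jobs.

5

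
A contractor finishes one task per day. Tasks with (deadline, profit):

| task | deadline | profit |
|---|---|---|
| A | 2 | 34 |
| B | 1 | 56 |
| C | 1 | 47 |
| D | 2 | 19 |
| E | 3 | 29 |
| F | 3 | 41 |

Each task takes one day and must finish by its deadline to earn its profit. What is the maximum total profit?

Take jobs in profit order; each goes to the latest open slot no later than its deadline.
By profit: B(d1,56), C(d1,47), F(d3,41), A(d2,34), E(d3,29), D(d2,19)
B→slot 1; C skipped; F→slot 3; A→slot 2; E skipped; D skipped.
Profit = 56 + 34 + 41 = 131

131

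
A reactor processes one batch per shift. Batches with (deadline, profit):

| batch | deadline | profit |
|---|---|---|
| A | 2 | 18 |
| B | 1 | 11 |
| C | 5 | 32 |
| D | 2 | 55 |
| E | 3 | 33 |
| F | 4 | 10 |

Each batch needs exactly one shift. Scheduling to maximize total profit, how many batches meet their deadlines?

5

Take jobs in profit order; each goes to the latest open slot no later than its deadline.
By profit: D(d2,55), E(d3,33), C(d5,32), A(d2,18), B(d1,11), F(d4,10)
D→slot 2; E→slot 3; C→slot 5; A→slot 1; B skipped; F→slot 4.
5 of 6 scheduled.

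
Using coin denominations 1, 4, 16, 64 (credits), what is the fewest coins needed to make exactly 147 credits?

6

147 = 2×64 + 1×16 + 3×1
Total coins = 2 + 1 + 3 = 6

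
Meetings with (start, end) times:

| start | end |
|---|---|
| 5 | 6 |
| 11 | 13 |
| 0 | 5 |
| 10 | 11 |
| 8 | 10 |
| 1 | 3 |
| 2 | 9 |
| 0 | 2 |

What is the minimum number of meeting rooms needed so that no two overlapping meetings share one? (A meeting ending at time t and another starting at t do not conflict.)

Events (time:±→running): 0:+→1 0:+→2 1:+→3 … peak 3.

3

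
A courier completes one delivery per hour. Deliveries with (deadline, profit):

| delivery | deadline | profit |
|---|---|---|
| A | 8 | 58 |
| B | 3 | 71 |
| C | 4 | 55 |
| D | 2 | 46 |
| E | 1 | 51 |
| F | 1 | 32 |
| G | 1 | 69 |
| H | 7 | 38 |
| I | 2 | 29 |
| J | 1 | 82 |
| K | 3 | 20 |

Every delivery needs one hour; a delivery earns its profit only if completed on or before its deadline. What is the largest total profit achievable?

350

Profit order: J=82 B=71 G=69 A=58 C=55 E=51 D=46 H=38 F=32 I=29 K=20
Assign: J→slot 1, B→slot 3, G skipped, A→slot 8, C→slot 4, E skipped, D→slot 2, H→slot 7, F skipped, I skipped, K skipped.
Slots: [1:J] [2:D] [3:B] [4:C] [7:H] [8:A]
Profit = 82 + 46 + 71 + 55 + 38 + 58 = 350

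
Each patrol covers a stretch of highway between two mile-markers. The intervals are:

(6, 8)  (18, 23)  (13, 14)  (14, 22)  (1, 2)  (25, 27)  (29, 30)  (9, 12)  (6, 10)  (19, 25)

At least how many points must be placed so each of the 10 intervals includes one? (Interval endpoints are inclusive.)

Sort by right endpoint; whenever an interval is uncovered, place a point at its right end.
Sorted: [1,2] [6,8] [6,10] [9,12] [13,14] [14,22] [18,23] [19,25] [25,27] [29,30]
{[1,2]} hit by 2; {[6,8],[6,10]} hit by 8; {[9,12]} hit by 12; {[13,14],[14,22]} hit by 14; {[18,23],[19,25]} hit by 23; {[25,27]} hit by 27; {[29,30]} hit by 30.
Points: 2, 8, 12, 14, 23, 27, 30 (7 total).

7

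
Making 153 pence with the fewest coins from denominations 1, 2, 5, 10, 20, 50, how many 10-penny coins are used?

0

Use the largest denomination that fits, subtract, and repeat.
153 = 3×50 + 1×2 + 1×1
Count of 10: 0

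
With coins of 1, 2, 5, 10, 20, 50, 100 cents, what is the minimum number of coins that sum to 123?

4

123 − 1×100→23 − 1×20→3 − 1×2→1 − 1×1→0
Total coins = 1 + 1 + 1 + 1 = 4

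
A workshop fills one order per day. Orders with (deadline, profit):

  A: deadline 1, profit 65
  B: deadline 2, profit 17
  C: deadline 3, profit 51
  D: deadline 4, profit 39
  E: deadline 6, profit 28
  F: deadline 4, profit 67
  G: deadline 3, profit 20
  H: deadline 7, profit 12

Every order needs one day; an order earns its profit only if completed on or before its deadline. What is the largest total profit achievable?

By profit: F(d4,67), A(d1,65), C(d3,51), D(d4,39), E(d6,28), G(d3,20), B(d2,17), H(d7,12)
F→slot 4; A→slot 1; C→slot 3; D→slot 2; E→slot 6; G skipped; B skipped; H→slot 7.
Profit = 65 + 39 + 51 + 67 + 28 + 12 = 262

262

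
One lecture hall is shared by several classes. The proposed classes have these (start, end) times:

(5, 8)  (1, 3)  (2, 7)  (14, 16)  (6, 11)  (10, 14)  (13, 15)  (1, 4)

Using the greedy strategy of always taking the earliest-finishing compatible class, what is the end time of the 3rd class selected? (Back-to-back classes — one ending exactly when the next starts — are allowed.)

By end time: (1,3), (1,4), (2,7), (5,8), (6,11), (10,14), (13,15), (14,16).
Pick (1,3); next start ≥ 3 → (5,8); next start ≥ 8 → (10,14); next start ≥ 14 → (14,16).
Selected: (1,3) (5,8) (10,14) (14,16)

14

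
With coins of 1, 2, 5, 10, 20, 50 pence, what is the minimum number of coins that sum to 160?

Use the largest denomination that fits, subtract, and repeat.
160 = 3×50 + 1×10
Total coins = 3 + 1 = 4

4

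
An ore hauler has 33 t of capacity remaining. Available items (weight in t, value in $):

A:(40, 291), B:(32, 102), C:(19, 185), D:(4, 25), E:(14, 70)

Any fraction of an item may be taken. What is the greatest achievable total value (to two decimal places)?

Greedy by value/weight ratio, highest first.
Order: C (185/19=9.74) > A (291/40=7.28) > D (25/4=6.25) > E (70/14=5.00) > B (102/32=3.19)
Fill: take C (19 @ 185) → take 14/40 of A → 101.85; 33/33 used.
Total value = 286.85

286.85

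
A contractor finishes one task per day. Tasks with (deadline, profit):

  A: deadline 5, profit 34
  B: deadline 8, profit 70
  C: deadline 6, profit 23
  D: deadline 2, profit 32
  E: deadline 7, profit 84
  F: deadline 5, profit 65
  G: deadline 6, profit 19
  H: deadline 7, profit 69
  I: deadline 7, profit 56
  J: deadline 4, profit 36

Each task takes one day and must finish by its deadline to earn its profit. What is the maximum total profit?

Sort by profit descending; place each in the latest free slot ≤ its deadline.
By profit: E(d7,84), B(d8,70), H(d7,69), F(d5,65), I(d7,56), J(d4,36), A(d5,34), D(d2,32), C(d6,23), G(d6,19)
E→slot 7; B→slot 8; H→slot 6; F→slot 5; I→slot 4; J→slot 3; A→slot 2; D→slot 1; C skipped; G skipped.
Profit = 32 + 34 + 36 + 56 + 65 + 69 + 84 + 70 = 446

446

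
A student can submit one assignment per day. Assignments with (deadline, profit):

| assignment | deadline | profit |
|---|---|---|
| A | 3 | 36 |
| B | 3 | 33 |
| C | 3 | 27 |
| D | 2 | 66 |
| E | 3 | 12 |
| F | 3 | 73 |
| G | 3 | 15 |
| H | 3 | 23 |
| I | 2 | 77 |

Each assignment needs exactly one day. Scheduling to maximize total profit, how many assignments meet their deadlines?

3

Sort by profit descending; place each in the latest free slot ≤ its deadline.
Profit order: I=77 F=73 D=66 A=36 B=33 C=27 H=23 G=15 E=12
Assign: I→slot 2, F→slot 3, D→slot 1, A skipped, B skipped, C skipped, H skipped, G skipped, E skipped.
Slots: [1:D] [2:I] [3:F]
3 of 9 scheduled.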